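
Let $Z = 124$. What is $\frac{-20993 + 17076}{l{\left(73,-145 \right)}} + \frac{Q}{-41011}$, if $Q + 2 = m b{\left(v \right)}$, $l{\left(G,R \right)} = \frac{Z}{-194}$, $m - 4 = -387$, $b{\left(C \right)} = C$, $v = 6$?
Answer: $\frac{15582231039}{2542682} \approx 6128.3$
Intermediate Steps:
$m = -383$ ($m = 4 - 387 = -383$)
$l{\left(G,R \right)} = - \frac{62}{97}$ ($l{\left(G,R \right)} = \frac{124}{-194} = 124 \left(- \frac{1}{194}\right) = - \frac{62}{97}$)
$Q = -2300$ ($Q = -2 - 2298 = -2300$)
$\frac{-20993 + 17076}{l{\left(73,-145 \right)}} + \frac{Q}{-41011} = \frac{-20993 + 17076}{- \frac{62}{97}} - \frac{2300}{-41011} = \left(-3917\right) \left(- \frac{97}{62}\right) - - \frac{2300}{41011} = \frac{379949}{62} + \frac{2300}{41011} = \frac{15582231039}{2542682}$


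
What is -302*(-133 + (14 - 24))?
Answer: 43186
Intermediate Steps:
-302*(-133 + (14 - 24)) = -302*(-133 - 10) = -302*(-143) = 43186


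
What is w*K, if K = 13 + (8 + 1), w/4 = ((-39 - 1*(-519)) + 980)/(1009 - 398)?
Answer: 128480/611 ≈ 210.28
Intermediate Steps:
w = 5840/611 (w = 4*(((-39 - 1*(-519)) + 980)/(1009 - 398)) = 4*(((-39 + 519) + 980)/611) = 4*((480 + 980)*(1/611)) = 4*(1460*(1/611)) = 4*(1460/611) = 5840/611 ≈ 9.5581)
K = 22 (K = 13 + 9 = 22)
w*K = (5840/611)*22 = 128480/611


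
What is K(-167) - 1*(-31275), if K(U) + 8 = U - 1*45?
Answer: 31055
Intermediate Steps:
K(U) = -53 + U (K(U) = -8 + (U - 1*45) = -8 + (U - 45) = -8 + (-45 + U) = -53 + U)
K(-167) - 1*(-31275) = (-53 - 167) - 1*(-31275) = -220 + 31275 = 31055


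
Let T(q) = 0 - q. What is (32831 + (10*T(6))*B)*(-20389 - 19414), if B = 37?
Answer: -1218409633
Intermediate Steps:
T(q) = -q
(32831 + (10*T(6))*B)*(-20389 - 19414) = (32831 + (10*(-1*6))*37)*(-20389 - 19414) = (32831 + (10*(-6))*37)*(-39803) = (32831 - 60*37)*(-39803) = (32831 - 2220)*(-39803) = 30611*(-39803) = -1218409633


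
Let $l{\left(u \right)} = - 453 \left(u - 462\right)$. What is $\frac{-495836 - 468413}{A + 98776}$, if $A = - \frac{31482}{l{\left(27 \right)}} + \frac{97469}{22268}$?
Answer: $- \frac{470127178947140}{48161071369651} \approx -9.7616$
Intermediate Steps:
$l{\left(u \right)} = 209286 - 453 u$ ($l{\left(u \right)} = - 453 \left(-462 + u\right) = 209286 - 453 u$)
$A = \frac{2056190291}{487557860}$ ($A = - \frac{31482}{209286 - 12231} + \frac{97469}{22268} = - \frac{31482}{209286 - 12231} + 97469 \cdot \frac{1}{22268} = - \frac{31482}{197055} + \frac{97469}{22268} = \left(-31482\right) \frac{1}{197055} + \frac{97469}{22268} = - \frac{3498}{21895} + \frac{97469}{22268} = \frac{2056190291}{487557860} \approx 4.2173$)
$\frac{-495836 - 468413}{A + 98776} = \frac{-495836 - 468413}{\frac{2056190291}{487557860} + 98776} = - \frac{964249}{\frac{48161071369651}{487557860}} = \left(-964249\right) \frac{487557860}{48161071369651} = - \frac{470127178947140}{48161071369651}$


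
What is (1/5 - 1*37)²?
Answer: 33856/25 ≈ 1354.2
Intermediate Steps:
(1/5 - 1*37)² = (⅕ - 37)² = (-184/5)² = 33856/25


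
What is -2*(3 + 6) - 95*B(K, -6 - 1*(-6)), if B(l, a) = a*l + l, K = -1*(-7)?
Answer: -683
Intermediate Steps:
K = 7
B(l, a) = l + a*l
-2*(3 + 6) - 95*B(K, -6 - 1*(-6)) = -2*(3 + 6) - 665*(1 + (-6 - 1*(-6))) = -2*9 - 665*(1 + (-6 + 6)) = -18 - 665*(1 + 0) = -18 - 665 = -683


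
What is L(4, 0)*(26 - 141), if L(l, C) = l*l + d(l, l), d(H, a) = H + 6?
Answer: -2990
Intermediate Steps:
d(H, a) = 6 + H
L(l, C) = 6 + l + l² (L(l, C) = l*l + (6 + l) = l² + (6 + l) = 6 + l + l²)
L(4, 0)*(26 - 141) = (6 + 4 + 4²)*(26 - 141) = (6 + 4 + 16)*(-115) = 26*(-115) = -2990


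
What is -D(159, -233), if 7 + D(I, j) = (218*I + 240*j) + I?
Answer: 21106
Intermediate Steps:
D(I, j) = -7 + 219*I + 240*j (D(I, j) = -7 + ((218*I + 240*j) + I) = -7 + (219*I + 240*j) = -7 + 219*I + 240*j)
-D(159, -233) = -(-7 + 219*159 + 240*(-233)) = -(-7 + 34821 - 55920) = -1*(-21106) = 21106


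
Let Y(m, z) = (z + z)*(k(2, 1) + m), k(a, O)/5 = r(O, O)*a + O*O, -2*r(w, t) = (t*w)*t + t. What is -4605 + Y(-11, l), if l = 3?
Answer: -4701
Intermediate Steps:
r(w, t) = -t/2 - w*t**2/2 (r(w, t) = -((t*w)*t + t)/2 = -(w*t**2 + t)/2 = -(t + w*t**2)/2 = -t/2 - w*t**2/2)
k(a, O) = 5*O**2 - 5*O*a*(1 + O**2)/2 (k(a, O) = 5*((-O*(1 + O*O)/2)*a + O*O) = 5*((-O*(1 + O**2)/2)*a + O**2) = 5*(-O*a*(1 + O**2)/2 + O**2) = 5*(O**2 - O*a*(1 + O**2)/2) = 5*O**2 - 5*O*a*(1 + O**2)/2)
Y(m, z) = 2*z*(-5 + m) (Y(m, z) = (z + z)*((5/2)*1*(2*1 - 1*2*(1 + 1**2)) + m) = (2*z)*((5/2)*1*(2 - 1*2*(1 + 1)) + m) = (2*z)*((5/2)*1*(2 - 1*2*2) + m) = (2*z)*((5/2)*1*(2 - 4) + m) = (2*z)*((5/2)*1*(-2) + m) = (2*z)*(-5 + m) = 2*z*(-5 + m))
-4605 + Y(-11, l) = -4605 + 2*3*(-5 - 11) = -4605 + 2*3*(-16) = -4605 - 96 = -4701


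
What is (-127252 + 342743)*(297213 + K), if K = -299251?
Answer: -439170658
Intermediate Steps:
(-127252 + 342743)*(297213 + K) = (-127252 + 342743)*(297213 - 299251) = 215491*(-2038) = -439170658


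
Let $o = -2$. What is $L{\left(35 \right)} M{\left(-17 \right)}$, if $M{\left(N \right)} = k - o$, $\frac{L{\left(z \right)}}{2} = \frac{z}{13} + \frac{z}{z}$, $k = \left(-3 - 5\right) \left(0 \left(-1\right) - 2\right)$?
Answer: $\frac{1728}{13} \approx 132.92$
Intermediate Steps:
$k = 16$ ($k = - 8 \left(0 - 2\right) = \left(-8\right) \left(-2\right) = 16$)
$L{\left(z \right)} = 2 + \frac{2 z}{13}$ ($L{\left(z \right)} = 2 \left(\frac{z}{13} + \frac{z}{z}\right) = 2 \left(z \frac{1}{13} + 1\right) = 2 \left(\frac{z}{13} + 1\right) = 2 \left(1 + \frac{z}{13}\right) = 2 + \frac{2 z}{13}$)
$M{\left(N \right)} = 18$ ($M{\left(N \right)} = 16 - -2 = 16 + 2 = 18$)
$L{\left(35 \right)} M{\left(-17 \right)} = \left(2 + \frac{2}{13} \cdot 35\right) 18 = \left(2 + \frac{70}{13}\right) 18 = \frac{96}{13} \cdot 18 = \frac{1728}{13}$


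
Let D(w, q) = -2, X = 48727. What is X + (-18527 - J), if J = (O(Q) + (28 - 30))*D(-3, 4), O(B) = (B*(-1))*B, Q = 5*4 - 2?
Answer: 29548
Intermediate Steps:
Q = 18 (Q = 20 - 2 = 18)
O(B) = -B**2 (O(B) = (-B)*B = -B**2)
J = 652 (J = (-1*18**2 + (28 - 30))*(-2) = (-1*324 - 2)*(-2) = (-324 - 2)*(-2) = -326*(-2) = 652)
X + (-18527 - J) = 48727 + (-18527 - 1*652) = 48727 + (-18527 - 652) = 48727 - 19179 = 29548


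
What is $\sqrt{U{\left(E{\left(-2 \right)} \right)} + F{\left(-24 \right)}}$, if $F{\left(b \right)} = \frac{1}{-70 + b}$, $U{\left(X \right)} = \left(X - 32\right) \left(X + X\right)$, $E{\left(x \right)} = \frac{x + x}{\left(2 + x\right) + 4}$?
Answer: $\frac{\sqrt{583082}}{94} \approx 8.1234$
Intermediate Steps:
$E{\left(x \right)} = \frac{2 x}{6 + x}$
$U{\left(X \right)} = 2 X \left(-32 + X\right)$ ($U{\left(X \right)} = \left(-32 + X\right) 2 X = 2 X \left(-32 + X\right)$)
$\sqrt{U{\left(E{\left(-2 \right)} \right)} + F{\left(-24 \right)}} = \sqrt{2 \cdot 2 \left(-2\right) \frac{1}{6 - 2} \left(-32 + 2 \left(-2\right) \frac{1}{6 - 2}\right) + \frac{1}{-70 - 24}} = \sqrt{2 \cdot 2 \left(-2\right) \frac{1}{4} \left(-32 + 2 \left(-2\right) \frac{1}{4}\right) + \frac{1}{-94}} = \sqrt{2 \cdot 2 \left(-2\right) \frac{1}{4} \left(-32 + 2 \left(-2\right) \frac{1}{4}\right) - \frac{1}{94}} = \sqrt{2 \left(-1\right) \left(-32 - 1\right) - \frac{1}{94}} = \sqrt{2 \left(-1\right) \left(-33\right) - \frac{1}{94}} = \sqrt{66 - \frac{1}{94}} = \sqrt{\frac{6203}{94}} = \frac{\sqrt{583082}}{94}$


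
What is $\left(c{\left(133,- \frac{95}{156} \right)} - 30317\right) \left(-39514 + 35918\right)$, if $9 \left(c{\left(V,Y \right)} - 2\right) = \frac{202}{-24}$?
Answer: $\frac{2943434779}{27} \approx 1.0902 \cdot 10^{8}$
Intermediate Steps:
$c{\left(V,Y \right)} = \frac{115}{108}$ ($c{\left(V,Y \right)} = 2 + \frac{202 \frac{1}{-24}}{9} = 2 + \frac{202 \left(- \frac{1}{24}\right)}{9} = 2 + \frac{1}{9} \left(- \frac{101}{12}\right) = 2 - \frac{101}{108} = \frac{115}{108}$)
$\left(c{\left(133,- \frac{95}{156} \right)} - 30317\right) \left(-39514 + 35918\right) = \left(\frac{115}{108} - 30317\right) \left(-39514 + 35918\right) = \left(- \frac{3274121}{108}\right) \left(-3596\right) = \frac{2943434779}{27}$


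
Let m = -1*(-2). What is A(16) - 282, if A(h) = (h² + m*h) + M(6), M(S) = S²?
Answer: 42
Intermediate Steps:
m = 2
A(h) = 36 + h² + 2*h (A(h) = (h² + 2*h) + 6² = (h² + 2*h) + 36 = 36 + h² + 2*h)
A(16) - 282 = (36 + 16² + 2*16) - 282 = (36 + 256 + 32) - 282 = 324 - 282 = 42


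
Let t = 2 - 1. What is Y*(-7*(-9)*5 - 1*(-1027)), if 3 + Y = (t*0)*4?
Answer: -4026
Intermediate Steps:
t = 1
Y = -3 (Y = -3 + (1*0)*4 = -3 + 0*4 = -3 + 0 = -3)
Y*(-7*(-9)*5 - 1*(-1027)) = -3*(-7*(-9)*5 - 1*(-1027)) = -3*(63*5 + 1027) = -3*(315 + 1027) = -3*1342 = -4026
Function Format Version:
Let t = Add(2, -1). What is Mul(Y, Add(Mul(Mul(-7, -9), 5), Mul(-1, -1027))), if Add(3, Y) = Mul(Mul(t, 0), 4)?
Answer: -4026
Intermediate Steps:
t = 1
Y = -3 (Y = Add(-3, Mul(Mul(1, 0), 4)) = Add(-3, Mul(0, 4)) = Add(-3, 0) = -3)
Mul(Y, Add(Mul(Mul(-7, -9), 5), Mul(-1, -1027))) = Mul(-3, Add(Mul(Mul(-7, -9), 5), Mul(-1, -1027))) = Mul(-3, Add(Mul(63, 5), 1027)) = Mul(-3, Add(315, 1027)) = Mul(-3, 1342) = -4026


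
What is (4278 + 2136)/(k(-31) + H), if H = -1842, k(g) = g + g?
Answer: -3207/952 ≈ -3.3687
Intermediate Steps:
k(g) = 2*g
(4278 + 2136)/(k(-31) + H) = (4278 + 2136)/(2*(-31) - 1842) = 6414/(-62 - 1842) = 6414/(-1904) = 6414*(-1/1904) = -3207/952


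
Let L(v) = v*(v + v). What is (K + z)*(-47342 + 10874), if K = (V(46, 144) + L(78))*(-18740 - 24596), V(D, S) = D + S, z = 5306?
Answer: 19530108531576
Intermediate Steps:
L(v) = 2*v² (L(v) = v*(2*v) = 2*v²)
K = -535546288 (K = ((46 + 144) + 2*78²)*(-18740 - 24596) = (190 + 2*6084)*(-43336) = (190 + 12168)*(-43336) = 12358*(-43336) = -535546288)
(K + z)*(-47342 + 10874) = (-535546288 + 5306)*(-47342 + 10874) = -535540982*(-36468) = 19530108531576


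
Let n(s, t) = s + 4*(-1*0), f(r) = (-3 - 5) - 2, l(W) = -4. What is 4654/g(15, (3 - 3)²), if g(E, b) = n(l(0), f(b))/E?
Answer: -34905/2 ≈ -17453.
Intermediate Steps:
f(r) = -10 (f(r) = -8 - 2 = -10)
n(s, t) = s (n(s, t) = s + 4*0 = s + 0 = s)
g(E, b) = -4/E
4654/g(15, (3 - 3)²) = 4654/((-4/15)) = 4654/((-4*1/15)) = 4654/(-4/15) = 4654*(-15/4) = -34905/2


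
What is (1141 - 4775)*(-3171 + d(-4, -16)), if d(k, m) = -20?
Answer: 11596094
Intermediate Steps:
(1141 - 4775)*(-3171 + d(-4, -16)) = (1141 - 4775)*(-3171 - 20) = -3634*(-3191) = 11596094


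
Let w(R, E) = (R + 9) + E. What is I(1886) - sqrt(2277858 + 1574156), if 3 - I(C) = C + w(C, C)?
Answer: -5664 - sqrt(3852014) ≈ -7626.7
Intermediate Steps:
w(R, E) = 9 + E + R (w(R, E) = (9 + R) + E = 9 + E + R)
I(C) = -6 - 3*C (I(C) = 3 - (C + (9 + C + C)) = 3 - (C + (9 + 2*C)) = 3 - (9 + 3*C) = 3 + (-9 - 3*C) = -6 - 3*C)
I(1886) - sqrt(2277858 + 1574156) = (-6 - 3*1886) - sqrt(2277858 + 1574156) = (-6 - 5658) - sqrt(3852014) = -5664 - sqrt(3852014)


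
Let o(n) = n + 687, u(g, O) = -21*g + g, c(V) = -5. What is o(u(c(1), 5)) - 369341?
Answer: -368554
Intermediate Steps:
u(g, O) = -20*g
o(n) = 687 + n
o(u(c(1), 5)) - 369341 = (687 - 20*(-5)) - 369341 = (687 + 100) - 369341 = 787 - 369341 = -368554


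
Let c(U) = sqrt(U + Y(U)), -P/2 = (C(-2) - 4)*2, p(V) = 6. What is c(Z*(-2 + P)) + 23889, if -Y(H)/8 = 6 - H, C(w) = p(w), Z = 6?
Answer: 23889 + 14*I*sqrt(3) ≈ 23889.0 + 24.249*I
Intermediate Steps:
C(w) = 6
P = -8 (P = -2*(6 - 4)*2 = -4*2 = -2*4 = -8)
Y(H) = -48 + 8*H (Y(H) = -8*(6 - H) = -48 + 8*H)
c(U) = sqrt(-48 + 9*U) (c(U) = sqrt(U + (-48 + 8*U)) = sqrt(-48 + 9*U))
c(Z*(-2 + P)) + 23889 = sqrt(-48 + 9*(6*(-2 - 8))) + 23889 = sqrt(-48 + 9*(6*(-10))) + 23889 = sqrt(-48 + 9*(-60)) + 23889 = sqrt(-48 - 540) + 23889 = sqrt(-588) + 23889 = 14*I*sqrt(3) + 23889 = 23889 + 14*I*sqrt(3)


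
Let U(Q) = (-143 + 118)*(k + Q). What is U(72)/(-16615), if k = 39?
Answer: 555/3323 ≈ 0.16702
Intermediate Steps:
U(Q) = -975 - 25*Q (U(Q) = (-143 + 118)*(39 + Q) = -25*(39 + Q) = -975 - 25*Q)
U(72)/(-16615) = (-975 - 25*72)/(-16615) = (-975 - 1800)*(-1/16615) = -2775*(-1/16615) = 555/3323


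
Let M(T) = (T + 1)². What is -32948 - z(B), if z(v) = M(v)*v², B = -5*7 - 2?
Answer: -1807172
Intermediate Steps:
M(T) = (1 + T)²
B = -37 (B = -35 - 2 = -37)
z(v) = v²*(1 + v)² (z(v) = (1 + v)²*v² = v²*(1 + v)²)
-32948 - z(B) = -32948 - (-37)²*(1 - 37)² = -32948 - 1369*(-36)² = -32948 - 1369*1296 = -32948 - 1*1774224 = -32948 - 1774224 = -1807172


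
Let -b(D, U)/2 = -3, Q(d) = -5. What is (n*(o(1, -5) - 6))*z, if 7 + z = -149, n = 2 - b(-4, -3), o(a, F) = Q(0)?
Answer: -6864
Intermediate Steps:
o(a, F) = -5
b(D, U) = 6 (b(D, U) = -2*(-3) = 6)
n = -4 (n = 2 - 1*6 = 2 - 6 = -4)
z = -156 (z = -7 - 149 = -156)
(n*(o(1, -5) - 6))*z = -4*(-5 - 6)*(-156) = -4*(-11)*(-156) = 44*(-156) = -6864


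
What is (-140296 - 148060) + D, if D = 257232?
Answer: -31124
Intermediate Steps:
(-140296 - 148060) + D = (-140296 - 148060) + 257232 = -288356 + 257232 = -31124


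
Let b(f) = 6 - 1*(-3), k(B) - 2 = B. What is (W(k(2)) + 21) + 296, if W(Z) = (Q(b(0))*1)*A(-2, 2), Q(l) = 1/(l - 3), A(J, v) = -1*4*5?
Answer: 941/3 ≈ 313.67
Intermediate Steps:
k(B) = 2 + B
A(J, v) = -20 (A(J, v) = -4*5 = -20)
b(f) = 9 (b(f) = 6 + 3 = 9)
Q(l) = 1/(-3 + l)
W(Z) = -10/3 (W(Z) = (1/(-3 + 9))*(-20) = (1/6)*(-20) = -10/3)
(W(k(2)) + 21) + 296 = (-10/3 + 21) + 296 = 53/3 + 296 = 941/3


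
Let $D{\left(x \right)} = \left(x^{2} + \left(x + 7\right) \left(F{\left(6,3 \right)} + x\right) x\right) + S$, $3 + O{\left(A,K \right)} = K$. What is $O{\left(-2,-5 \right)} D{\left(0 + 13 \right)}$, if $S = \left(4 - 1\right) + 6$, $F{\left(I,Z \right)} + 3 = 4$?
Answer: $-30544$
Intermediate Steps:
$O{\left(A,K \right)} = -3 + K$
$F{\left(I,Z \right)} = 1$ ($F{\left(I,Z \right)} = -3 + 4 = 1$)
$S = 9$ ($S = 3 + 6 = 9$)
$D{\left(x \right)} = 9 + x^{2} + x \left(1 + x\right) \left(7 + x\right)$ ($D{\left(x \right)} = \left(x^{2} + \left(x + 7\right) \left(1 + x\right) x\right) + 9 = \left(x^{2} + \left(7 + x\right) \left(1 + x\right) x\right) + 9 = \left(x^{2} + \left(1 + x\right) \left(7 + x\right) x\right) + 9 = \left(x^{2} + x \left(1 + x\right) \left(7 + x\right)\right) + 9 = 9 + x^{2} + x \left(1 + x\right) \left(7 + x\right)$)
$O{\left(-2,-5 \right)} D{\left(0 + 13 \right)} = \left(-3 - 5\right) \left(9 + \left(0 + 13\right)^{3} + 7 \left(0 + 13\right) + 9 \left(0 + 13\right)^{2}\right) = - 8 \left(9 + 13^{3} + 7 \cdot 13 + 9 \cdot 13^{2}\right) = - 8 \left(9 + 2197 + 91 + 9 \cdot 169\right) = - 8 \left(9 + 2197 + 91 + 1521\right) = \left(-8\right) 3818 = -30544$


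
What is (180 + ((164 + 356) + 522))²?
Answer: 1493284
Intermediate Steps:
(180 + ((164 + 356) + 522))² = (180 + (520 + 522))² = (180 + 1042)² = 1222² = 1493284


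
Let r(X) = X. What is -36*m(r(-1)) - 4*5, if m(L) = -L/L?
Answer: 16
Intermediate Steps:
m(L) = -1 (m(L) = -1*1 = -1)
-36*m(r(-1)) - 4*5 = -36*(-1) - 4*5 = 36 - 20 = 16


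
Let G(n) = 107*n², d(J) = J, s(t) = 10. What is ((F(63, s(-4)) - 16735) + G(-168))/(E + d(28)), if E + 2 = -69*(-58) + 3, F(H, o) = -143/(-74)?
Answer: 222239385/298294 ≈ 745.04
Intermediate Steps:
F(H, o) = 143/74 (F(H, o) = -143*(-1/74) = 143/74)
E = 4003 (E = -2 + (-69*(-58) + 3) = -2 + (4002 + 3) = -2 + 4005 = 4003)
((F(63, s(-4)) - 16735) + G(-168))/(E + d(28)) = ((143/74 - 16735) + 107*(-168)²)/(4003 + 28) = (-1238247/74 + 107*28224)/4031 = (-1238247/74 + 3019968)*(1/4031) = (222239385/74)*(1/4031) = 222239385/298294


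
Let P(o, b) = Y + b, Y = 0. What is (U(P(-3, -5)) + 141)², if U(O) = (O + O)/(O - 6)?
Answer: 2436721/121 ≈ 20138.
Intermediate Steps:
P(o, b) = b (P(o, b) = 0 + b = b)
U(O) = 2*O/(-6 + O) (U(O) = (2*O)/(-6 + O) = 2*O/(-6 + O))
(U(P(-3, -5)) + 141)² = (2*(-5)/(-6 - 5) + 141)² = (2*(-5)/(-11) + 141)² = (2*(-5)*(-1/11) + 141)² = (10/11 + 141)² = (1561/11)² = 2436721/121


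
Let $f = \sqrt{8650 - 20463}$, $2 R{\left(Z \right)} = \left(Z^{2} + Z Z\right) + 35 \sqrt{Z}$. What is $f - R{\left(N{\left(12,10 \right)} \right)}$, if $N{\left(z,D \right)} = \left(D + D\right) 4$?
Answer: $-6400 - 70 \sqrt{5} + i \sqrt{11813} \approx -6556.5 + 108.69 i$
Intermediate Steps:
$N{\left(z,D \right)} = 8 D$ ($N{\left(z,D \right)} = 2 D 4 = 8 D$)
$R{\left(Z \right)} = Z^{2} + \frac{35 \sqrt{Z}}{2}$ ($R{\left(Z \right)} = \frac{\left(Z^{2} + Z Z\right) + 35 \sqrt{Z}}{2} = \frac{\left(Z^{2} + Z^{2}\right) + 35 \sqrt{Z}}{2} = \frac{2 Z^{2} + 35 \sqrt{Z}}{2} = Z^{2} + \frac{35 \sqrt{Z}}{2}$)
$f = i \sqrt{11813}$ ($f = \sqrt{-11813} = i \sqrt{11813} \approx 108.69 i$)
$f - R{\left(N{\left(12,10 \right)} \right)} = i \sqrt{11813} - \left(\left(8 \cdot 10\right)^{2} + \frac{35 \sqrt{8 \cdot 10}}{2}\right) = i \sqrt{11813} - \left(80^{2} + \frac{35 \sqrt{80}}{2}\right) = i \sqrt{11813} - \left(6400 + \frac{35 \cdot 4 \sqrt{5}}{2}\right) = i \sqrt{11813} - \left(6400 + 70 \sqrt{5}\right) = -6400 - 70 \sqrt{5} + i \sqrt{11813}$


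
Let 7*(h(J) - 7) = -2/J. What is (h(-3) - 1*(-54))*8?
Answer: 10264/21 ≈ 488.76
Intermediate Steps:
h(J) = 7 - 2/(7*J) (h(J) = 7 + (-2/J)/7 = 7 - 2/(7*J))
(h(-3) - 1*(-54))*8 = ((7 - 2/7/(-3)) - 1*(-54))*8 = ((7 - 2/7*(-⅓)) + 54)*8 = ((7 + 2/21) + 54)*8 = (149/21 + 54)*8 = (1283/21)*8 = 10264/21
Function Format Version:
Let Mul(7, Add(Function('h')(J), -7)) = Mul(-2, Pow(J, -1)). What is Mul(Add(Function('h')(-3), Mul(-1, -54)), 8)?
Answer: Rational(10264, 21) ≈ 488.76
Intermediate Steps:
Function('h')(J) = Add(7, Mul(Rational(-2, 7), Pow(J, -1))) (Function('h')(J) = Add(7, Mul(Rational(1, 7), Mul(-2, Pow(J, -1)))) = Add(7, Mul(Rational(-2, 7), Pow(J, -1))))
Mul(Add(Function('h')(-3), Mul(-1, -54)), 8) = Mul(Add(Add(7, Mul(Rational(-2, 7), Pow(-3, -1))), Mul(-1, -54)), 8) = Mul(Add(Add(7, Mul(Rational(-2, 7), Rational(-1, 3))), 54), 8) = Mul(Add(Add(7, Rational(2, 21)), 54), 8) = Mul(Add(Rational(149, 21), 54), 8) = Mul(Rational(1283, 21), 8) = Rational(10264, 21)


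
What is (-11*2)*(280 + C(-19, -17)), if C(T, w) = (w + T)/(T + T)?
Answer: -117436/19 ≈ -6180.8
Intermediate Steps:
C(T, w) = (T + w)/(2*T) (C(T, w) = (T + w)/((2*T)) = (T + w)*(1/(2*T)) = (T + w)/(2*T))
(-11*2)*(280 + C(-19, -17)) = (-11*2)*(280 + (½)*(-19 - 17)/(-19)) = -22*(280 + (½)*(-1/19)*(-36)) = -22*(280 + 18/19) = -22*5338/19 = -117436/19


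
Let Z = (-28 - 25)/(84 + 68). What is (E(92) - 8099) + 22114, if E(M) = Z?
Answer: 2130227/152 ≈ 14015.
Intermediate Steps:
Z = -53/152 ≈ -0.34868
E(M) = -53/152
(E(92) - 8099) + 22114 = (-53/152 - 8099) + 22114 = -1231101/152 + 22114 = 2130227/152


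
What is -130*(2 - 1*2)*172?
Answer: 0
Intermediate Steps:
-130*(2 - 1*2)*172 = -130*(2 - 2)*172 = -130*0*172 = 0*172 = 0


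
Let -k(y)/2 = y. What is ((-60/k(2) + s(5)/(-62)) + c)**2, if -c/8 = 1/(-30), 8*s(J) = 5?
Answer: 12884293081/55353600 ≈ 232.76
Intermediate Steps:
k(y) = -2*y
s(J) = 5/8 (s(J) = (1/8)*5 = 5/8)
c = 4/15 (c = -8/(-30) = -8*(-1/30) = 4/15 ≈ 0.26667)
((-60/k(2) + s(5)/(-62)) + c)**2 = ((-60/((-2*2)) + (5/8)/(-62)) + 4/15)**2 = ((-60/(-4) + (5/8)*(-1/62)) + 4/15)**2 = ((-60*(-1/4) - 5/496) + 4/15)**2 = ((15 - 5/496) + 4/15)**2 = (7435/496 + 4/15)**2 = (113509/7440)**2 = 12884293081/55353600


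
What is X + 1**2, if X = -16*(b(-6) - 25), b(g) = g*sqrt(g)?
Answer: 401 + 96*I*sqrt(6) ≈ 401.0 + 235.15*I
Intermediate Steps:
b(g) = g**(3/2)
X = 400 + 96*I*sqrt(6) (X = -16*((-6)**(3/2) - 25) = -16*(-6*I*sqrt(6) - 25) = -16*(-25 - 6*I*sqrt(6)) = 400 + 96*I*sqrt(6) ≈ 400.0 + 235.15*I)
X + 1**2 = (400 + 96*I*sqrt(6)) + 1**2 = (400 + 96*I*sqrt(6)) + 1 = 401 + 96*I*sqrt(6)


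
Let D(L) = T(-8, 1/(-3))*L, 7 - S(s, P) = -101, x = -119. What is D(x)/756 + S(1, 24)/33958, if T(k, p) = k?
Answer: 578744/458433 ≈ 1.2624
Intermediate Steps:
S(s, P) = 108 (S(s, P) = 7 - 1*(-101) = 7 + 101 = 108)
D(L) = -8*L
D(x)/756 + S(1, 24)/33958 = -8*(-119)/756 + 108/33958 = 952*(1/756) + 108*(1/33958) = 34/27 + 54/16979 = 578744/458433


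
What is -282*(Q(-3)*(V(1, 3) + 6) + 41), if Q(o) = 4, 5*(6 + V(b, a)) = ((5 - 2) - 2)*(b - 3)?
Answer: -55554/5 ≈ -11111.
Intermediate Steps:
V(b, a) = -33/5 + b/5 (V(b, a) = -6 + (((5 - 2) - 2)*(b - 3))/5 = -6 + ((3 - 2)*(-3 + b))/5 = -6 + (1*(-3 + b))/5 = -6 + (-3 + b)/5 = -6 + (-⅗ + b/5) = -33/5 + b/5)
-282*(Q(-3)*(V(1, 3) + 6) + 41) = -282*(4*((-33/5 + (⅕)*1) + 6) + 41) = -282*(4*((-33/5 + ⅕) + 6) + 41) = -282*(4*(-32/5 + 6) + 41) = -282*(4*(-⅖) + 41) = -282*(-8/5 + 41) = -282*197/5 = -55554/5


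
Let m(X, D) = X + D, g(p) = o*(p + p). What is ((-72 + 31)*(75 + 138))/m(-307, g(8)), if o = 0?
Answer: 8733/307 ≈ 28.446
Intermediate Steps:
g(p) = 0 (g(p) = 0*(p + p) = 0*(2*p) = 0)
m(X, D) = D + X
((-72 + 31)*(75 + 138))/m(-307, g(8)) = ((-72 + 31)*(75 + 138))/(0 - 307) = -41*213/(-307) = -8733*(-1/307) = 8733/307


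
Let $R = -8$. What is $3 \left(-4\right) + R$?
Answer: $-20$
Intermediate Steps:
$3 \left(-4\right) + R = 3 \left(-4\right) - 8 = -12 - 8 = -20$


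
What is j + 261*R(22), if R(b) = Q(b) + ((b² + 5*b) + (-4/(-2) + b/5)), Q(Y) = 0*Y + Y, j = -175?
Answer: 811357/5 ≈ 1.6227e+5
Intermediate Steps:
Q(Y) = Y (Q(Y) = 0 + Y = Y)
R(b) = 2 + b² + 31*b/5 (R(b) = b + ((b² + 5*b) + (-4/(-2) + b/5)) = b + ((b² + 5*b) + (-4*(-½) + b*(⅕))) = b + ((b² + 5*b) + (2 + b/5)) = b + (2 + b² + 26*b/5) = 2 + b² + 31*b/5)
j + 261*R(22) = -175 + 261*(2 + 22² + (31/5)*22) = -175 + 261*(2 + 484 + 682/5) = -175 + 261*(3112/5) = -175 + 812232/5 = 811357/5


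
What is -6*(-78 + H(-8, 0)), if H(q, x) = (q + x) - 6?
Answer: 552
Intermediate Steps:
H(q, x) = -6 + q + x
-6*(-78 + H(-8, 0)) = -6*(-78 + (-6 - 8 + 0)) = -6*(-78 - 14) = -6*(-92) = 552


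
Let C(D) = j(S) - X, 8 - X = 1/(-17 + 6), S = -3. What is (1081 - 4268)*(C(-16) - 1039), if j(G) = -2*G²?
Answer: 37338892/11 ≈ 3.3944e+6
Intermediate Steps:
X = 89/11 (X = 8 - 1/(-17 + 6) = 8 - 1/(-11) = 8 - 1*(-1/11) = 8 + 1/11 = 89/11 ≈ 8.0909)
C(D) = -287/11 (C(D) = -2*(-3)² - 1*89/11 = -2*9 - 89/11 = -18 - 89/11 = -287/11)
(1081 - 4268)*(C(-16) - 1039) = (1081 - 4268)*(-287/11 - 1039) = -3187*(-11716/11) = 37338892/11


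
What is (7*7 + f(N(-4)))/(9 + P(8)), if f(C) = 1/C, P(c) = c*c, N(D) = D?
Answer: 195/292 ≈ 0.66781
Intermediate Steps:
P(c) = c**2
(7*7 + f(N(-4)))/(9 + P(8)) = (7*7 + 1/(-4))/(9 + 8**2) = (49 - 1/4)/(9 + 64) = (195/4)/73 = (195/4)*(1/73) = 195/292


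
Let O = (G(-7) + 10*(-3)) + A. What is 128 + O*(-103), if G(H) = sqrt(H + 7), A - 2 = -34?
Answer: 6514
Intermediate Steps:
A = -32 (A = 2 - 34 = -32)
G(H) = sqrt(7 + H)
O = -62 (O = (sqrt(7 - 7) + 10*(-3)) - 32 = (sqrt(0) - 30) - 32 = (0 - 30) - 32 = -30 - 32 = -62)
128 + O*(-103) = 128 - 62*(-103) = 128 + 6386 = 6514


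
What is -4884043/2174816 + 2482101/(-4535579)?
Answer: -27550075834313/9864049778464 ≈ -2.7930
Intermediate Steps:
-4884043/2174816 + 2482101/(-4535579) = -4884043*1/2174816 + 2482101*(-1/4535579) = -4884043/2174816 - 2482101/4535579 = -27550075834313/9864049778464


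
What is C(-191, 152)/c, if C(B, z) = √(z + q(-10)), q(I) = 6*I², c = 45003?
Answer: 4*√47/45003 ≈ 0.00060935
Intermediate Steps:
C(B, z) = √(600 + z) (C(B, z) = √(z + 6*(-10)²) = √(z + 6*100) = √(z + 600) = √(600 + z))
C(-191, 152)/c = √(600 + 152)/45003 = √752*(1/45003) = (4*√47)*(1/45003) = 4*√47/45003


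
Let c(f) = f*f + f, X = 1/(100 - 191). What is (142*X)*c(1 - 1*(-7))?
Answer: -10224/91 ≈ -112.35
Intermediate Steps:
X = -1/91 (X = 1/(-91) = -1/91 ≈ -0.010989)
c(f) = f + f² (c(f) = f² + f = f + f²)
(142*X)*c(1 - 1*(-7)) = (142*(-1/91))*((1 - 1*(-7))*(1 + (1 - 1*(-7)))) = -142*(1 + 7)*(1 + (1 + 7))/91 = -1136*(1 + 8)/91 = -1136*9/91 = -142/91*72 = -10224/91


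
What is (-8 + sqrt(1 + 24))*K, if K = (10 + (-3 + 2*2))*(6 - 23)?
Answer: 561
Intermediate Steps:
K = -187 (K = (10 + (-3 + 4))*(-17) = (10 + 1)*(-17) = 11*(-17) = -187)
(-8 + sqrt(1 + 24))*K = (-8 + sqrt(1 + 24))*(-187) = (-8 + sqrt(25))*(-187) = (-8 + 5)*(-187) = -3*(-187) = 561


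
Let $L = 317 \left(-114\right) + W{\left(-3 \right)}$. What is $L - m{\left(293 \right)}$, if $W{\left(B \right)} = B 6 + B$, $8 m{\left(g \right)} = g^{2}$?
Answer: $- \frac{375121}{8} \approx -46890.0$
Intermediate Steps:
$m{\left(g \right)} = \frac{g^{2}}{8}$
$W{\left(B \right)} = 7 B$ ($W{\left(B \right)} = 6 B + B = 7 B$)
$L = -36159$ ($L = 317 \left(-114\right) + 7 \left(-3\right) = -36138 - 21 = -36159$)
$L - m{\left(293 \right)} = -36159 - \frac{293^{2}}{8} = -36159 - \frac{1}{8} \cdot 85849 = -36159 - \frac{85849}{8} = - \frac{375121}{8}$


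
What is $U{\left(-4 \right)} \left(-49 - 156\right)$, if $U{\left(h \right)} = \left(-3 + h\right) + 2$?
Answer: $1025$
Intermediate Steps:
$U{\left(h \right)} = -1 + h$
$U{\left(-4 \right)} \left(-49 - 156\right) = \left(-1 - 4\right) \left(-49 - 156\right) = \left(-5\right) \left(-205\right) = 1025$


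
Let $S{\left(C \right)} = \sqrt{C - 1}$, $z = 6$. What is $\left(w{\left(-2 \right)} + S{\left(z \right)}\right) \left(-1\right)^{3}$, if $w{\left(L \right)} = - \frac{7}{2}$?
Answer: $\frac{7}{2} - \sqrt{5} \approx 1.2639$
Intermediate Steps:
$w{\left(L \right)} = - \frac{7}{2}$ ($w{\left(L \right)} = \left(-7\right) \frac{1}{2} = - \frac{7}{2}$)
$S{\left(C \right)} = \sqrt{-1 + C}$
$\left(w{\left(-2 \right)} + S{\left(z \right)}\right) \left(-1\right)^{3} = \left(- \frac{7}{2} + \sqrt{-1 + 6}\right) \left(-1\right)^{3} = \left(- \frac{7}{2} + \sqrt{5}\right) \left(-1\right) = \frac{7}{2} - \sqrt{5}$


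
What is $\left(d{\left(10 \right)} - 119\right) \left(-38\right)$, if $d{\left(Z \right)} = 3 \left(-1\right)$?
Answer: $4636$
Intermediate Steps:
$d{\left(Z \right)} = -3$
$\left(d{\left(10 \right)} - 119\right) \left(-38\right) = \left(-3 - 119\right) \left(-38\right) = \left(-122\right) \left(-38\right) = 4636$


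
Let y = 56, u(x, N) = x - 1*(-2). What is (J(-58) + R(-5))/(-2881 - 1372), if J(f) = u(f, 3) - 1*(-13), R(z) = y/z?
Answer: 271/21265 ≈ 0.012744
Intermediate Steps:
u(x, N) = 2 + x (u(x, N) = x + 2 = 2 + x)
R(z) = 56/z
J(f) = 15 + f (J(f) = (2 + f) - 1*(-13) = (2 + f) + 13 = 15 + f)
(J(-58) + R(-5))/(-2881 - 1372) = ((15 - 58) + 56/(-5))/(-2881 - 1372) = (-43 + 56*(-⅕))/(-4253) = (-43 - 56/5)*(-1/4253) = -271/5*(-1/4253) = 271/21265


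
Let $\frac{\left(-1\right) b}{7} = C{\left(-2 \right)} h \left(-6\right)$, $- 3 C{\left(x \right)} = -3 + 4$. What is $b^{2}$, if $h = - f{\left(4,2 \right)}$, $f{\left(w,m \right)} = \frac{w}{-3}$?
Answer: $\frac{3136}{9} \approx 348.44$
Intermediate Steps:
$C{\left(x \right)} = - \frac{1}{3}$ ($C{\left(x \right)} = - \frac{-3 + 4}{3} = \left(- \frac{1}{3}\right) 1 = - \frac{1}{3}$)
$f{\left(w,m \right)} = - \frac{w}{3}$ ($f{\left(w,m \right)} = w \left(- \frac{1}{3}\right) = - \frac{w}{3}$)
$h = \frac{4}{3}$ ($h = - \frac{\left(-1\right) 4}{3} = \left(-1\right) \left(- \frac{4}{3}\right) = \frac{4}{3} \approx 1.3333$)
$b = - \frac{56}{3}$ ($b = - 7 \left(- \frac{1}{3}\right) \frac{4}{3} \left(-6\right) = - 7 \left(\left(- \frac{4}{9}\right) \left(-6\right)\right) = \left(-7\right) \frac{8}{3} = - \frac{56}{3} \approx -18.667$)
$b^{2} = \left(- \frac{56}{3}\right)^{2} = \frac{3136}{9}$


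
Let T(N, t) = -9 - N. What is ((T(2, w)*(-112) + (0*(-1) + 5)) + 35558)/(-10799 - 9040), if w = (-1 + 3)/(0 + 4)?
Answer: -12265/6613 ≈ -1.8547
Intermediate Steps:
w = 1/2 (w = 2/4 = 2*(1/4) = 1/2 ≈ 0.50000)
((T(2, w)*(-112) + (0*(-1) + 5)) + 35558)/(-10799 - 9040) = (((-9 - 1*2)*(-112) + (0*(-1) + 5)) + 35558)/(-10799 - 9040) = (((-9 - 2)*(-112) + (0 + 5)) + 35558)/(-19839) = ((-11*(-112) + 5) + 35558)*(-1/19839) = ((1232 + 5) + 35558)*(-1/19839) = (1237 + 35558)*(-1/19839) = 36795*(-1/19839) = -12265/6613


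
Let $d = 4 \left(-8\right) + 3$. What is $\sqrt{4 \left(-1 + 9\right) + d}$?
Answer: $\sqrt{3} \approx 1.732$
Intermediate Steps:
$d = -29$ ($d = -32 + 3 = -29$)
$\sqrt{4 \left(-1 + 9\right) + d} = \sqrt{4 \left(-1 + 9\right) - 29} = \sqrt{4 \cdot 8 - 29} = \sqrt{32 - 29} = \sqrt{3}$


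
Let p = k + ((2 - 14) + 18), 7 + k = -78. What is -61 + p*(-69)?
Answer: 5390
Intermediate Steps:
k = -85 (k = -7 - 78 = -85)
p = -79 (p = -85 + ((2 - 14) + 18) = -85 + (-12 + 18) = -85 + 6 = -79)
-61 + p*(-69) = -61 - 79*(-69) = -61 + 5451 = 5390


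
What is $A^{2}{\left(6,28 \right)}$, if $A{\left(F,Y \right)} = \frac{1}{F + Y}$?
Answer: $\frac{1}{1156} \approx 0.00086505$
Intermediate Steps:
$A^{2}{\left(6,28 \right)} = \left(\frac{1}{6 + 28}\right)^{2} = \left(\frac{1}{34}\right)^{2} = \frac{1}{1156}$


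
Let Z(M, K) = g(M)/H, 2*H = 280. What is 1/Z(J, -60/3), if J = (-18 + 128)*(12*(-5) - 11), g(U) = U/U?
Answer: 140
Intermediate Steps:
H = 140 (H = (½)*280 = 140)
g(U) = 1
J = -7810 (J = 110*(-60 - 11) = 110*(-71) = -7810)
Z(M, K) = 1/140
1/Z(J, -60/3) = 1/(1/140) = 140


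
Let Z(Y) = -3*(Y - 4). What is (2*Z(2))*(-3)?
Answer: -36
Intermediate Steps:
Z(Y) = 12 - 3*Y (Z(Y) = -3*(-4 + Y) = 12 - 3*Y)
(2*Z(2))*(-3) = (2*(12 - 3*2))*(-3) = (2*(12 - 6))*(-3) = (2*6)*(-3) = 12*(-3) = -36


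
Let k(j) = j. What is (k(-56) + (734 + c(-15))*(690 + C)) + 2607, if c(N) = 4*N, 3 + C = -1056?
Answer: -246155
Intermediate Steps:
C = -1059 (C = -3 - 1056 = -1059)
(k(-56) + (734 + c(-15))*(690 + C)) + 2607 = (-56 + (734 + 4*(-15))*(690 - 1059)) + 2607 = (-56 + (734 - 60)*(-369)) + 2607 = (-56 + 674*(-369)) + 2607 = (-56 - 248706) + 2607 = -248762 + 2607 = -246155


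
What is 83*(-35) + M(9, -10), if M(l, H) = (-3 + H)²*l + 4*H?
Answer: -1424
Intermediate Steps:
M(l, H) = 4*H + l*(-3 + H)² (M(l, H) = l*(-3 + H)² + 4*H = 4*H + l*(-3 + H)²)
83*(-35) + M(9, -10) = 83*(-35) + (4*(-10) + 9*(-3 - 10)²) = -2905 + (-40 + 9*(-13)²) = -2905 + (-40 + 9*169) = -2905 + (-40 + 1521) = -2905 + 1481 = -1424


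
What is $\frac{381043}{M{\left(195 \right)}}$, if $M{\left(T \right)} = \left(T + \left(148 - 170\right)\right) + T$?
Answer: $\frac{381043}{368} \approx 1035.4$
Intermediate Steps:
$M{\left(T \right)} = -22 + 2 T$ ($M{\left(T \right)} = \left(T + \left(148 - 170\right)\right) + T = \left(T - 22\right) + T = \left(-22 + T\right) + T = -22 + 2 T$)
$\frac{381043}{M{\left(195 \right)}} = \frac{381043}{-22 + 2 \cdot 195} = \frac{381043}{-22 + 390} = \frac{381043}{368}$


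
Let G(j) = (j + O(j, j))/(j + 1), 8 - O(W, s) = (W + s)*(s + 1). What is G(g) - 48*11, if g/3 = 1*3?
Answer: -5443/10 ≈ -544.30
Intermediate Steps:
g = 9 (g = 3*(1*3) = 3*3 = 9)
O(W, s) = 8 - (1 + s)*(W + s) (O(W, s) = 8 - (W + s)*(s + 1) = 8 - (W + s)*(1 + s) = 8 - (1 + s)*(W + s))
G(j) = (8 - j - 2*j**2)/(1 + j) (G(j) = (j + (8 - j - j - j**2 - j*j))/(j + 1) = (j + (8 - j - j - j**2 - j**2))/(1 + j) = (j + (8 - 2*j - 2*j**2))/(1 + j) = (8 - j - 2*j**2)/(1 + j))
G(g) - 48*11 = (8 - 1*9 - 2*9**2)/(1 + 9) - 48*11 = (8 - 9 - 2*81)/10 - 528 = (8 - 9 - 162)/10 - 528 = (1/10)*(-163) - 528 = -163/10 - 528 = -5443/10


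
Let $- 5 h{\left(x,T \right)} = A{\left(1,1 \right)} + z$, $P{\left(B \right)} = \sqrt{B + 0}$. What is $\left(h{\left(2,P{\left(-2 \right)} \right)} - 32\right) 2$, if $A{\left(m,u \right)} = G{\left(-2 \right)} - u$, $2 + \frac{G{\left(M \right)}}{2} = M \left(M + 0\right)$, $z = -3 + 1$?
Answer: $- \frac{322}{5} \approx -64.4$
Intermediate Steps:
$z = -2$
$G{\left(M \right)} = -4 + 2 M^{2}$ ($G{\left(M \right)} = -4 + 2 M \left(M + 0\right) = -4 + 2 M M = -4 + 2 M^{2}$)
$P{\left(B \right)} = \sqrt{B}$
$A{\left(m,u \right)} = 4 - u$ ($A{\left(m,u \right)} = \left(-4 + 2 \left(-2\right)^{2}\right) - u = \left(-4 + 2 \cdot 4\right) - u = \left(-4 + 8\right) - u = 4 - u$)
$h{\left(x,T \right)} = - \frac{1}{5}$ ($h{\left(x,T \right)} = - \frac{\left(4 - 1\right) - 2}{5} = - \frac{3 - 2}{5} = \left(- \frac{1}{5}\right) 1 = - \frac{1}{5}$)
$\left(h{\left(2,P{\left(-2 \right)} \right)} - 32\right) 2 = \left(- \frac{1}{5} - 32\right) 2 = \left(- \frac{161}{5}\right) 2 = - \frac{322}{5}$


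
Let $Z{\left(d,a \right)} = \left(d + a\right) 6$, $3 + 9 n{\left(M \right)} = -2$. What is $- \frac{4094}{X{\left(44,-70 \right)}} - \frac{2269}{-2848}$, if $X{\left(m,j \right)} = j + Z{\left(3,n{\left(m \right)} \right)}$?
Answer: $\frac{17677895}{236384} \approx 74.785$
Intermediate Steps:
$n{\left(M \right)} = - \frac{5}{9}$ ($n{\left(M \right)} = - \frac{1}{3} + \frac{1}{9} \left(-2\right) = - \frac{1}{3} - \frac{2}{9} = - \frac{5}{9}$)
$Z{\left(d,a \right)} = 6 a + 6 d$ ($Z{\left(d,a \right)} = \left(a + d\right) 6 = 6 a + 6 d$)
$X{\left(m,j \right)} = \frac{44}{3} + j$ ($X{\left(m,j \right)} = j + \left(6 \left(- \frac{5}{9}\right) + 6 \cdot 3\right) = j + \left(- \frac{10}{3} + 18\right) = j + \frac{44}{3} = \frac{44}{3} + j$)
$- \frac{4094}{X{\left(44,-70 \right)}} - \frac{2269}{-2848} = - \frac{4094}{\frac{44}{3} - 70} - \frac{2269}{-2848} = - \frac{4094}{- \frac{166}{3}} - - \frac{2269}{2848} = \left(-4094\right) \left(- \frac{3}{166}\right) + \frac{2269}{2848} = \frac{6141}{83} + \frac{2269}{2848} = \frac{17677895}{236384}$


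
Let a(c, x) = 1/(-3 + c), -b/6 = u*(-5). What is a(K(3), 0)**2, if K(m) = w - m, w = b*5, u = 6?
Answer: 1/799236 ≈ 1.2512e-6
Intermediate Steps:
b = 180 (b = -36*(-5) = -6*(-30) = 180)
w = 900 (w = 180*5 = 900)
K(m) = 900 - m
a(K(3), 0)**2 = (1/(-3 + (900 - 1*3)))**2 = (1/(-3 + (900 - 3)))**2 = (1/(-3 + 897))**2 = (1/894)**2 = 1/799236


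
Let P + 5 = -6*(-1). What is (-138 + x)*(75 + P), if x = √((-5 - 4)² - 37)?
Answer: -10488 + 152*√11 ≈ -9983.9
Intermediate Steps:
P = 1 (P = -5 - 6*(-1) = -5 + 6 = 1)
x = 2*√11 (x = √((-9)² - 37) = √(81 - 37) = √44 = 2*√11 ≈ 6.6332)
(-138 + x)*(75 + P) = (-138 + 2*√11)*(75 + 1) = (-138 + 2*√11)*76 = -10488 + 152*√11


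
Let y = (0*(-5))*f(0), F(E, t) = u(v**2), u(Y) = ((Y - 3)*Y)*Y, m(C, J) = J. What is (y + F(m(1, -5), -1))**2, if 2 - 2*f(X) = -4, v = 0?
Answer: 0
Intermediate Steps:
f(X) = 3 (f(X) = 1 - 1/2*(-4) = 1 + 2 = 3)
u(Y) = Y**2*(-3 + Y) (u(Y) = ((-3 + Y)*Y)*Y = (Y*(-3 + Y))*Y = Y**2*(-3 + Y))
F(E, t) = 0 (F(E, t) = (0**2)**2*(-3 + 0**2) = 0**2*(-3 + 0) = 0*(-3) = 0)
y = 0 (y = (0*(-5))*3 = 0*3 = 0)
(y + F(m(1, -5), -1))**2 = (0 + 0)**2 = 0**2 = 0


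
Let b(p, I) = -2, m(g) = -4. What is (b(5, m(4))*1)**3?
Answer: -8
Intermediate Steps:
(b(5, m(4))*1)**3 = (-2*1)**3 = (-2)**3 = -8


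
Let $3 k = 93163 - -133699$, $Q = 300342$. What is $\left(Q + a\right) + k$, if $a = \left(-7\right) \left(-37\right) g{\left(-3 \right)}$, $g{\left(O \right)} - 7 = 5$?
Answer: $\frac{1137212}{3} \approx 3.7907 \cdot 10^{5}$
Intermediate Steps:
$g{\left(O \right)} = 12$ ($g{\left(O \right)} = 7 + 5 = 12$)
$a = 3108$ ($a = \left(-7\right) \left(-37\right) 12 = 259 \cdot 12 = 3108$)
$k = \frac{226862}{3}$ ($k = \frac{93163 - -133699}{3} = \frac{93163 + 133699}{3} = \frac{1}{3} \cdot 226862 = \frac{226862}{3} \approx 75621.0$)
$\left(Q + a\right) + k = \left(300342 + 3108\right) + \frac{226862}{3} = 303450 + \frac{226862}{3} = \frac{1137212}{3}$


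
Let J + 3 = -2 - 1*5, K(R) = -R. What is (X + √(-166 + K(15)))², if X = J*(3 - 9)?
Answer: (60 + I*√181)² ≈ 3419.0 + 1614.4*I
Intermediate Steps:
J = -10 (J = -3 + (-2 - 1*5) = -3 + (-2 - 5) = -3 - 7 = -10)
X = 60 (X = -10*(3 - 9) = -10*(-6) = 60)
(X + √(-166 + K(15)))² = (60 + √(-166 - 1*15))² = (60 + √(-166 - 15))² = (60 + √(-181))² = (60 + I*√181)²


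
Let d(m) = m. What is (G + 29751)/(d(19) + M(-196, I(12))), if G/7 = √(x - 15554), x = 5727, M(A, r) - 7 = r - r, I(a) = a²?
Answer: 29751/26 + 7*I*√9827/26 ≈ 1144.3 + 26.689*I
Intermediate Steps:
M(A, r) = 7 (M(A, r) = 7 + (r - r) = 7 + 0 = 7)
G = 7*I*√9827 (G = 7*√(5727 - 15554) = 7*√(-9827) = 7*(I*√9827) = 7*I*√9827 ≈ 693.92*I)
(G + 29751)/(d(19) + M(-196, I(12))) = (7*I*√9827 + 29751)/(19 + 7) = (29751 + 7*I*√9827)/26 = (29751 + 7*I*√9827)*(1/26) = 29751/26 + 7*I*√9827/26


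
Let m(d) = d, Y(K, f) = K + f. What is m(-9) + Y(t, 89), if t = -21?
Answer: 59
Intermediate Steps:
m(-9) + Y(t, 89) = -9 + (-21 + 89) = -9 + 68 = 59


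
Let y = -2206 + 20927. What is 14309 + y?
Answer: 33030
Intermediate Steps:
y = 18721
14309 + y = 14309 + 18721 = 33030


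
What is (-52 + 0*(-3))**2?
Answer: 2704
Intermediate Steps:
(-52 + 0*(-3))**2 = (-52 + 0)**2 = (-52)**2 = 2704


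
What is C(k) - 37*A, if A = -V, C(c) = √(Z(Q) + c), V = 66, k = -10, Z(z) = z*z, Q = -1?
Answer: 2442 + 3*I ≈ 2442.0 + 3.0*I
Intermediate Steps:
Z(z) = z²
C(c) = √(1 + c) (C(c) = √((-1)² + c) = √(1 + c))
A = -66 (A = -1*66 = -66)
C(k) - 37*A = √(1 - 10) - 37*(-66) = √(-9) + 2442 = 3*I + 2442 = 2442 + 3*I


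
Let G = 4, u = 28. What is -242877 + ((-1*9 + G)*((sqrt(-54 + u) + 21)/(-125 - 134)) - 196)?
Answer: -8993686/37 + 5*I*sqrt(26)/259 ≈ -2.4307e+5 + 0.098437*I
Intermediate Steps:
-242877 + ((-1*9 + G)*((sqrt(-54 + u) + 21)/(-125 - 134)) - 196) = -242877 + ((-1*9 + 4)*((sqrt(-54 + 28) + 21)/(-125 - 134)) - 196) = -242877 + ((-9 + 4)*((sqrt(-26) + 21)/(-259)) - 196) = -242877 + (-5*(I*sqrt(26) + 21)*(-1)/259 - 196) = -242877 + (-5*(21 + I*sqrt(26))*(-1)/259 - 196) = -242877 + (-5*(-3/37 - I*sqrt(26)/259) - 196) = -242877 + ((15/37 + 5*I*sqrt(26)/259) - 196) = -242877 + (-7237/37 + 5*I*sqrt(26)/259) = -8993686/37 + 5*I*sqrt(26)/259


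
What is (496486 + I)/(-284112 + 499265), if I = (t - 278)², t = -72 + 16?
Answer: 608042/215153 ≈ 2.8261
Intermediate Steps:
t = -56
I = 111556 (I = (-56 - 278)² = (-334)² = 111556)
(496486 + I)/(-284112 + 499265) = (496486 + 111556)/(-284112 + 499265) = 608042/215153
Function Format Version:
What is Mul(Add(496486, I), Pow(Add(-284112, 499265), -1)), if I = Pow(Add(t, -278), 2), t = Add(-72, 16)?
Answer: Rational(608042, 215153) ≈ 2.8261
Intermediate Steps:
t = -56
I = 111556 (I = Pow(Add(-56, -278), 2) = Pow(-334, 2) = 111556)
Mul(Add(496486, I), Pow(Add(-284112, 499265), -1)) = Mul(Add(496486, 111556), Pow(Add(-284112, 499265), -1)) = Mul(608042, Pow(215153, -1)) = Mul(608042, Rational(1, 215153)) = Rational(608042, 215153)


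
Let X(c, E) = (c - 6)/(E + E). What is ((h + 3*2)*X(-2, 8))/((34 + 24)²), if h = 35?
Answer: -41/6728 ≈ -0.0060939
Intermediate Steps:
X(c, E) = (-6 + c)/(2*E) (X(c, E) = (-6 + c)/((2*E)) = (-6 + c)*(1/(2*E)) = (-6 + c)/(2*E))
((h + 3*2)*X(-2, 8))/((34 + 24)²) = ((35 + 3*2)*((½)*(-6 - 2)/8))/((34 + 24)²) = ((35 + 6)*((½)*(⅛)*(-8)))/(58²) = (41*(-½))/3364 = -41/2*1/3364 = -41/6728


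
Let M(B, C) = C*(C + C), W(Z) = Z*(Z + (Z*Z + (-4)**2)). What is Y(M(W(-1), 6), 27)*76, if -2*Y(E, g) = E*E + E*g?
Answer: -270864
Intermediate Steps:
W(Z) = Z*(16 + Z + Z**2) (W(Z) = Z*(Z + (Z**2 + 16)) = Z*(Z + (16 + Z**2)) = Z*(16 + Z + Z**2))
M(B, C) = 2*C**2 (M(B, C) = C*(2*C) = 2*C**2)
Y(E, g) = -E**2/2 - E*g/2 (Y(E, g) = -(E*E + E*g)/2 = -(E**2 + E*g)/2 = -E**2/2 - E*g/2)
Y(M(W(-1), 6), 27)*76 = -2*6**2*(2*6**2 + 27)/2*76 = -2*36*(2*36 + 27)/2*76 = -1/2*72*(72 + 27)*76 = -1/2*72*99*76 = -3564*76 = -270864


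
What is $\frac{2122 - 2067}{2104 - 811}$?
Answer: $\frac{55}{1293} \approx 0.042537$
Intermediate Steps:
$\frac{2122 - 2067}{2104 - 811} = \frac{55}{1293}$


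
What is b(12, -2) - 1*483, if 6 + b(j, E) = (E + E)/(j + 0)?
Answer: -1468/3 ≈ -489.33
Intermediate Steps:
b(j, E) = -6 + 2*E/j (b(j, E) = -6 + (E + E)/(j + 0) = -6 + (2*E)/j = -6 + 2*E/j)
b(12, -2) - 1*483 = (-6 + 2*(-2)/12) - 1*483 = (-6 + 2*(-2)*(1/12)) - 483 = (-6 - ⅓) - 483 = -19/3 - 483 = -1468/3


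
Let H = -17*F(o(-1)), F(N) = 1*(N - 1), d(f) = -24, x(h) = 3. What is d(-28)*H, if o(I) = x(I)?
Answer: 816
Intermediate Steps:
o(I) = 3
F(N) = -1 + N (F(N) = 1*(-1 + N) = -1 + N)
H = -34 (H = -17*(-1 + 3) = -17*2 = -34)
d(-28)*H = -24*(-34) = 816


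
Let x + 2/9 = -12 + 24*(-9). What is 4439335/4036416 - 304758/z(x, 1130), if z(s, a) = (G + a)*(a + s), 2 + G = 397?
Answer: 10968508688887/12489579297600 ≈ 0.87821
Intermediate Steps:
G = 395 (G = -2 + 397 = 395)
x = -2054/9 (x = -2/9 + (-12 + 24*(-9)) = -2/9 + (-12 - 216) = -2/9 - 228 = -2054/9 ≈ -228.22)
z(s, a) = (395 + a)*(a + s)
4439335/4036416 - 304758/z(x, 1130) = 4439335/4036416 - 304758/(1130² + 395*1130 + 395*(-2054/9) + 1130*(-2054/9)) = 4439335*(1/4036416) - 304758/(1276900 + 446350 - 811330/9 - 2321020/9) = 4439335/4036416 - 304758/12376900/9 = 4439335/4036416 - 304758*9/12376900 = 4439335/4036416 - 1371411/6188450 = 10968508688887/12489579297600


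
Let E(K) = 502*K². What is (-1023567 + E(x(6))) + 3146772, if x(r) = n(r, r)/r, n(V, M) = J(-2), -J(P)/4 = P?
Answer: 19116877/9 ≈ 2.1241e+6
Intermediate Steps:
J(P) = -4*P
n(V, M) = 8 (n(V, M) = -4*(-2) = 8)
x(r) = 8/r
(-1023567 + E(x(6))) + 3146772 = (-1023567 + 502*(8/6)²) + 3146772 = (-1023567 + 502*(8*(⅙))²) + 3146772 = (-1023567 + 502*(4/3)²) + 3146772 = (-1023567 + 502*(16/9)) + 3146772 = (-1023567 + 8032/9) + 3146772 = -9204071/9 + 3146772 = 19116877/9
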